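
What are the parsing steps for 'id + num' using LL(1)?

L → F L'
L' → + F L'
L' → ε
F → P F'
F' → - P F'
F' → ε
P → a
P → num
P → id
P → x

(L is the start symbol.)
LL(1) parsing maintains a stack (initially the start symbol over $) and the input. At each step: if the stack top is a terminal, match it against the current input token; if it is a non-terminal N, replace it with the RHS of M[N, lookahead] (the unique production whose predict set contains the lookahead).

Stack is shown with the top on the left.

Stack        Input       Action
-------------------------------
L $          id + num $  output L → F L'
F L' $       id + num $  output F → P F'
P F' L' $    id + num $  output P → id
id F' L' $   id + num $  match 'id'
F' L' $      + num $     output F' → ε
L' $         + num $     output L' → + F L'
+ F L' $     + num $     match '+'
F L' $       num $       output F → P F'
P F' L' $    num $       output P → num
num F' L' $  num $       match 'num'
F' L' $      $           output F' → ε
L' $         $           output L' → ε
$            $           accept

The string is accepted.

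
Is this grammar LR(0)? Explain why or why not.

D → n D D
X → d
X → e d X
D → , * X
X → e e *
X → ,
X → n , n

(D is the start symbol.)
Yes, the grammar is LR(0)

A grammar is LR(0) if no state in the canonical LR(0) collection has:
  - both a shift item (dot before a terminal) and a complete item (shift-reduce conflict), or
  - two or more complete items (reduce-reduce conflict; the accept item [D' → D .] counts as a complete item here).

Augment with D' → D and build the canonical LR(0) collection (I0 = CLOSURE({[D' → . D]}), then GOTO on every symbol after a dot until no new states appear). It has 18 states:
  I0: { [D → . , * X], [D → . n D D], [D' → . D] }  — shift
  I1: { [D → , . * X] }  — shift
  I2: { [D' → D .] }  — accept
  I3: { [D → . , * X], [D → . n D D], [D → n . D D] }  — shift
  I4: { [D → . , * X], [D → . n D D], [D → n D . D] }  — shift
  I5: { [D → n D D .] }  — reduce
  I6: { [D → , * . X], [X → . ,], [X → . d], [X → . e d X], [X → . e e *], [X → . n , n] }  — shift
  I7: { [X → , .] }  — reduce
  I8: { [D → , * X .] }  — reduce
  I9: { [X → d .] }  — reduce
  I10: { [X → e . d X], [X → e . e *] }  — shift
  I11: { [X → n . , n] }  — shift
  I12: { [X → n , . n] }  — shift
  I13: { [X → n , n .] }  — reduce
  I14: { [X → . ,], [X → . d], [X → . e d X], [X → . e e *], [X → . n , n], [X → e d . X] }  — shift
  I15: { [X → e e . *] }  — shift
  I16: { [X → e e * .] }  — reduce
  I17: { [X → e d X .] }  — reduce

Every state is either a pure shift/goto state or contains exactly one complete item and nothing to shift — no conflicts. The grammar is LR(0).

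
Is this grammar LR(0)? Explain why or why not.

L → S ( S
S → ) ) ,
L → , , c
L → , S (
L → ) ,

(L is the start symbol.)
Yes, the grammar is LR(0)

A grammar is LR(0) if no state in the canonical LR(0) collection has:
  - both a shift item (dot before a terminal) and a complete item (shift-reduce conflict), or
  - two or more complete items (reduce-reduce conflict; the accept item [L' → L .] counts as a complete item here).

Augment with L' → L and build the canonical LR(0) collection (I0 = CLOSURE({[L' → . L]}), then GOTO on every symbol after a dot until no new states appear). It has 15 states:
  I0: { [L → . ) ,], [L → . , , c], [L → . , S (], [L → . S ( S], [L' → . L], [S → . ) ) ,] }  — shift
  I1: { [L → ) . ,], [S → ) . ) ,] }  — shift
  I2: { [L → , . , c], [L → , . S (], [S → . ) ) ,] }  — shift
  I3: { [L' → L .] }  — accept
  I4: { [L → S . ( S] }  — shift
  I5: { [L → S ( . S], [S → . ) ) ,] }  — shift
  I6: { [S → ) . ) ,] }  — shift
  I7: { [L → S ( S .] }  — reduce
  I8: { [S → ) ) . ,] }  — shift
  I9: { [S → ) ) , .] }  — reduce
  I10: { [L → , , . c] }  — shift
  I11: { [L → , S . (] }  — shift
  I12: { [L → , S ( .] }  — reduce
  I13: { [L → , , c .] }  — reduce
  I14: { [L → ) , .] }  — reduce

Every state is either a pure shift/goto state or contains exactly one complete item and nothing to shift — no conflicts. The grammar is LR(0).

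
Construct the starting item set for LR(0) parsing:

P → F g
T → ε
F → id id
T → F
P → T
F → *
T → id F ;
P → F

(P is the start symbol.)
First, augment the grammar with P' → P
I₀ = CLOSURE({ [P' → . P] }):
  [P' → . P] has the dot before P: add [P → . F g], [P → . T], [P → . F]
  [P → . F g] has the dot before F: add [F → . id id], [F → . *]
  [P → . T] has the dot before T: add [T → .], [T → . F], [T → . id F ;]
No further items can be added.

I₀ = { [F → . *], [F → . id id], [P → . F g], [P → . F], [P → . T], [P' → . P], [T → . F], [T → . id F ;], [T → .] }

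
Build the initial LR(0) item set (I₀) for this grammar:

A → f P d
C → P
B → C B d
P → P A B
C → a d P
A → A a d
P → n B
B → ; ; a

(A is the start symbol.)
{ [A → . A a d], [A → . f P d], [A' → . A] }

First, augment the grammar with A' → A
I₀ = CLOSURE({ [A' → . A] }):
  [A' → . A] has the dot before A: add [A → . f P d], [A → . A a d]
No further items can be added.

I₀ = { [A → . A a d], [A → . f P d], [A' → . A] }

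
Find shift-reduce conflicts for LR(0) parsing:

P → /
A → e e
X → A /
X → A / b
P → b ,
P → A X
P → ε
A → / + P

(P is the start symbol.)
A shift-reduce conflict occurs when an LR(0) state has both:
  - a complete (reduce) item [A → α .] (dot at the end), and
  - a shift item [B → β . c γ] (dot before a terminal).

Augment with P' → P and build the canonical LR(0) collection (I0 = CLOSURE({[P' → . P]}), then GOTO on every symbol after a dot until no new states appear). It has 15 states:
  I0: { [A → . / + P], [A → . e e], [P → . /], [P → . A X], [P → . b ,], [P → .], [P' → . P] }  — shift, reduce
  I1: { [A → / . + P], [P → / .] }  — shift, reduce
  I2: { [A → . / + P], [A → . e e], [P → A . X], [X → . A / b], [X → . A /] }  — shift
  I3: { [P' → P .] }  — accept
  I4: { [P → b . ,] }  — shift
  I5: { [A → e . e] }  — shift
  I6: { [A → e e .] }  — reduce
  I7: { [P → b , .] }  — reduce
  I8: { [A → / . + P] }  — shift
  I9: { [X → A . / b], [X → A . /] }  — shift
  I10: { [P → A X .] }  — reduce
  I11: { [X → A / . b], [X → A / .] }  — shift, reduce
  I12: { [X → A / b .] }  — reduce
  I13: { [A → . / + P], [A → . e e], [A → / + . P], [P → . /], [P → . A X], [P → . b ,], [P → .] }  — shift, reduce
  I14: { [A → / + P .] }  — reduce

I0 contains reduce item [P → .] and shift items [A → . / + P], [A → . e e], [P → . /], [P → . b ,] — shift-reduce conflict.
I1 contains reduce item [P → / .] and shift item [A → / . + P] — shift-reduce conflict.
I11 contains reduce item [X → A / .] and shift item [X → A / . b] — shift-reduce conflict.
I13 contains reduce item [P → .] and shift items [A → . / + P], [A → . e e], [P → . /], [P → . b ,] — shift-reduce conflict.

Answer: Yes — I0: [P → .] vs [A → . / + P]; I1: [P → / .] vs [A → / . + P]; I11: [X → A / .] vs [X → A / . b]; I13: [P → .] vs [A → . / + P]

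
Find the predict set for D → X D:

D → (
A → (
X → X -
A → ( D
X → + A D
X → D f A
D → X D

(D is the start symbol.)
PREDICT(D → X D) = (FIRST(RHS) \ {ε}) ∪ (FOLLOW(D) if ε ∈ FIRST(RHS), i.e. RHS ⇒* ε)
FIRST(X) = { '(', '+' }
FIRST(X D) = { '(', '+' }
ε ∉ FIRST(X D), so FOLLOW(D) is not added.
PREDICT(D → X D) = { '(', '+' }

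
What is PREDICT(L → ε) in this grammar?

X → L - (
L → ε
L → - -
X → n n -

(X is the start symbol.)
PREDICT(L → ε) = (FIRST(RHS) \ {ε}) ∪ (FOLLOW(L) if ε ∈ FIRST(RHS), i.e. RHS ⇒* ε)
The right-hand side is ε (FIRST(ε) = { ε }), so the predict set is FOLLOW(L) = { '-' }
PREDICT(L → ε) = { '-' }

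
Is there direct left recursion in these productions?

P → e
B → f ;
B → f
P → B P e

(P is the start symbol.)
No direct left recursion

P → e: starts with e
B → f ;: starts with f
B → f: starts with f
P → B P e: starts with B

No direct left recursion found.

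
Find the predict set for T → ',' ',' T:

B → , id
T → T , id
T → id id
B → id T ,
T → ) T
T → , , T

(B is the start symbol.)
PREDICT(T → ',' ',' T) = (FIRST(RHS) \ {ε}) ∪ (FOLLOW(T) if ε ∈ FIRST(RHS), i.e. RHS ⇒* ε)
FIRST(',' ',' T) = { ',' }
ε ∉ FIRST(',' ',' T), so FOLLOW(T) is not added.
PREDICT(T → ',' ',' T) = { ',' }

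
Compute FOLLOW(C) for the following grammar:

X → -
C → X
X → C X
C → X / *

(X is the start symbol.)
To compute FOLLOW(C), find every occurrence of C on a right-hand side N → α C β: add FIRST(β) \ {ε}, and if β is empty or nullable also add FOLLOW(N). Iterate to a fixed point.

In X → C X: C is followed by X, add FIRST(X) \ {ε} = { '-' }

Taking the union: FOLLOW(C) = { '-' }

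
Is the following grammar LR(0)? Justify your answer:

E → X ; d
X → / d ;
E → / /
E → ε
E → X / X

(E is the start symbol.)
Augment with E' → E and build the canonical LR(0) collection (I0 = CLOSURE({[E' → . E]}), then GOTO on every symbol after a dot until no new states appear). It has 12 states:
  I0: { [E → . / /], [E → . X / X], [E → . X ; d], [E → .], [E' → . E], [X → . / d ;] }  — shift, reduce
  I1: { [E → / . /], [X → / . d ;] }  — shift
  I2: { [E' → E .] }  — accept
  I3: { [E → X . / X], [E → X . ; d] }  — shift
  I4: { [E → X / . X], [X → . / d ;] }  — shift
  I5: { [E → X ; . d] }  — shift
  I6: { [E → X ; d .] }  — reduce
  I7: { [X → / . d ;] }  — shift
  I8: { [E → X / X .] }  — reduce
  I9: { [X → / d . ;] }  — shift
  I10: { [X → / d ; .] }  — reduce
  I11: { [E → / / .] }  — reduce

Conflict in state I0:
  Shift-reduce conflict between [E → .] and [E → . / /]
So the grammar is NOT LR(0).

Answer: No. Shift-reduce conflict between [E → .] and [E → . / /]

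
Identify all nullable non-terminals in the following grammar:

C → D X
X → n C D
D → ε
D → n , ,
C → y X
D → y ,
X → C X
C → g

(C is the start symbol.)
{ 'D' }

A non-terminal is nullable if it can derive ε (the empty string): either it has an ε-production, or it has a production whose right-hand side consists entirely of nullable non-terminals.

ε-productions: D → ε
So D is immediately nullable.
No further non-terminal can be added: every production for the remaining non-terminals contains a terminal or a non-nullable non-terminal.
Nullable = { 'D' }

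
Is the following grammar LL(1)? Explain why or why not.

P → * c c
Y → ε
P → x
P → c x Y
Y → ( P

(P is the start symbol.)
A grammar is LL(1) if for each non-terminal N with multiple productions, the predict sets of those productions are pairwise disjoint, where PREDICT(N → α) = (FIRST(α) \ {ε}) ∪ (FOLLOW(N) if α ⇒* ε).

Relevant sets:
  FOLLOW(Y) = { $ }

For P:
  PREDICT(P → '*' c c) = { '*' }
  PREDICT(P → x) = { 'x' }
  PREDICT(P → c x Y) = { 'c' }
For Y:
  PREDICT(Y → ε) = { $ }
  PREDICT(Y → '(' P) = { '(' }

All predict sets are disjoint. The grammar IS LL(1).

Answer: Yes, the grammar is LL(1).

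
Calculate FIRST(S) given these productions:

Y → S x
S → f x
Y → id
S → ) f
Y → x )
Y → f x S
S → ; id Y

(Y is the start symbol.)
{ ')', ';', 'f' }

To compute FIRST(S), examine every production with S on the left-hand side, reading each right-hand side left to right until a non-nullable symbol is reached.

From S → f x:
  - f is a terminal: add 'f' and stop
From S → ) f:
  - ')' is a terminal: add ')' and stop
From S → ; id Y:
  - ';' is a terminal: add ';' and stop

Collecting: FIRST(S) = { ')', ';', 'f' }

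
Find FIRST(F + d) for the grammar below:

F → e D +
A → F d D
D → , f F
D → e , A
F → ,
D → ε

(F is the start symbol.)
FIRST sets of the non-terminals involved (from the grammar, by fixed-point iteration):
  FIRST(F) = { ',', 'e' }

To compute FIRST(F + d), process the symbols left to right:
Symbol F is a non-terminal. Add FIRST(F) \ {ε} = { ',', 'e' }
F is not nullable (ε ∉ FIRST(F)), so stop here.
FIRST(F + d) = { ',', 'e' }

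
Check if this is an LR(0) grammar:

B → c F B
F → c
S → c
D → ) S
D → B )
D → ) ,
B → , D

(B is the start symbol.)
Augment with B' → B and build the canonical LR(0) collection (I0 = CLOSURE({[B' → . B]}), then GOTO on every symbol after a dot until no new states appear). It has 14 states:
  I0: { [B → . , D], [B → . c F B], [B' → . B] }  — shift
  I1: { [B → , . D], [B → . , D], [B → . c F B], [D → . ) ,], [D → . ) S], [D → . B )] }  — shift
  I2: { [B' → B .] }  — accept
  I3: { [B → c . F B], [F → . c] }  — shift
  I4: { [B → . , D], [B → . c F B], [B → c F . B] }  — shift
  I5: { [F → c .] }  — reduce
  I6: { [B → c F B .] }  — reduce
  I7: { [D → ) . ,], [D → ) . S], [S → . c] }  — shift
  I8: { [D → B . )] }  — shift
  I9: { [B → , D .] }  — reduce
  I10: { [D → B ) .] }  — reduce
  I11: { [D → ) , .] }  — reduce
  I12: { [D → ) S .] }  — reduce
  I13: { [S → c .] }  — reduce

Every state is either a pure shift/goto state or contains exactly one complete item and nothing to shift — no conflicts. The grammar is LR(0).

Answer: Yes, the grammar is LR(0)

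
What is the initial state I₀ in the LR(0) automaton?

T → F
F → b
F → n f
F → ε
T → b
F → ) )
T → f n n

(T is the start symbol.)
{ [F → . ) )], [F → . b], [F → . n f], [F → .], [T → . F], [T → . b], [T → . f n n], [T' → . T] }

First, augment the grammar with T' → T
I₀ = CLOSURE({ [T' → . T] }):
  [T' → . T] has the dot before T: add [T → . F], [T → . b], [T → . f n n]
  [T → . F] has the dot before F: add [F → . b], [F → . n f], [F → .], [F → . ) )]
No further items can be added.

I₀ = { [F → . ) )], [F → . b], [F → . n f], [F → .], [T → . F], [T → . b], [T → . f n n], [T' → . T] }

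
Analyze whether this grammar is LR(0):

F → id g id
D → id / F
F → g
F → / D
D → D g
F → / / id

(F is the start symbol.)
No. Shift-reduce conflict between [F → / D .] and [D → D . g]

Augment with F' → F and build the canonical LR(0) collection (I0 = CLOSURE({[F' → . F]}), then GOTO on every symbol after a dot until no new states appear). It has 14 states:
  I0: { [F → . / / id], [F → . / D], [F → . g], [F → . id g id], [F' → . F] }  — shift
  I1: { [D → . D g], [D → . id / F], [F → / . / id], [F → / . D] }  — shift
  I2: { [F' → F .] }  — accept
  I3: { [F → g .] }  — reduce
  I4: { [F → id . g id] }  — shift
  I5: { [F → id g . id] }  — shift
  I6: { [F → id g id .] }  — reduce
  I7: { [F → / / . id] }  — shift
  I8: { [D → D . g], [F → / D .] }  — shift, reduce
  I9: { [D → id . / F] }  — shift
  I10: { [D → id / . F], [F → . / / id], [F → . / D], [F → . g], [F → . id g id] }  — shift
  I11: { [D → id / F .] }  — reduce
  I12: { [D → D g .] }  — reduce
  I13: { [F → / / id .] }  — reduce

Conflict in state I8:
  Shift-reduce conflict between [F → / D .] and [D → D . g]
So the grammar is NOT LR(0).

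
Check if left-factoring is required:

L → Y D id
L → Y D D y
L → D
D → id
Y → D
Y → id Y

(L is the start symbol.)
Left-factoring is needed when two productions for the same non-terminal
share a common prefix on the right-hand side.

Productions for L:
  L → Y D id
  L → Y D D y
  L → D
Productions for Y:
  Y → D
  Y → id Y

Found common prefix 'Y D' in productions for L

Answer: Yes, L has productions with common prefix 'Y D'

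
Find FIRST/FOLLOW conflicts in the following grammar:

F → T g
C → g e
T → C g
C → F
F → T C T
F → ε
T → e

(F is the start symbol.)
Yes. F → T g with FOLLOW(F) on { 'e', 'g' }; F → T C T with FOLLOW(F) on { 'e', 'g' }; C → g e with FOLLOW(C) on { 'g' }

A FIRST/FOLLOW conflict occurs when a non-terminal N has a nullable alternative N → β (β ⇒* ε) and another alternative N → α with FIRST(α) ∩ FOLLOW(N) ≠ ∅: on such a lookahead the parser cannot decide between expanding α and letting N vanish via β.

Nullable non-terminals: C, F.
FIRST sets used below: FIRST(F) = { 'e', 'g', ε }, FIRST(T) = { 'e', 'g' }

C: nullable alternative(s) C → F; FOLLOW(C) = { 'e', 'g' }
  C → g e: FIRST \ {ε} = { 'g' } — overlaps FOLLOW(C) on { 'g' }: CONFLICT
  C → F: FIRST \ {ε} = { 'e', 'g' } — this is the only nullable alternative, skip

F: nullable alternative(s) F → ε; FOLLOW(F) = { $, 'e', 'g' }
  F → T g: FIRST \ {ε} = { 'e', 'g' } — overlaps FOLLOW(F) on { 'e', 'g' }: CONFLICT
  F → T C T: FIRST \ {ε} = { 'e', 'g' } — overlaps FOLLOW(F) on { 'e', 'g' }: CONFLICT
  F → ε: FIRST \ {ε} = { } — this is the only nullable alternative, skip

T has no nullable alternative, so no FIRST/FOLLOW check is needed there.

So the grammar has 3 FIRST/FOLLOW conflicts (marked CONFLICT above).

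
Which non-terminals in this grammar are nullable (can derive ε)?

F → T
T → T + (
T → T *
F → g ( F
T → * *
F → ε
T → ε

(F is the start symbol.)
{ 'F', 'T' }

ε-productions: F → ε, T → ε
So F, T are immediately nullable.
Every non-terminal is now nullable.
Nullable = { 'F', 'T' }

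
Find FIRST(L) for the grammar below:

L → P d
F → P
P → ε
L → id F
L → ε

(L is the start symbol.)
To compute FIRST(L), examine every production with L on the left-hand side, reading each right-hand side left to right until a non-nullable symbol is reached.

FIRST sets of the other non-terminals involved (by the same procedure, iterated to a fixed point):
  FIRST(P) = { ε }

From L → P d:
  - P is a non-terminal: add FIRST(P) \ {ε} = { }
    P is nullable, so continue to the next symbol
  - d is a terminal: add 'd' and stop
From L → id F:
  - id is a terminal: add 'id' and stop
From L → ε:
  - ε-production, so ε ∈ FIRST(L)

Collecting: FIRST(L) = { 'd', 'id', ε }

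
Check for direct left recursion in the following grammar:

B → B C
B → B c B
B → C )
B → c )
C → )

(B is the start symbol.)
Direct left recursion occurs when N → N α for some non-terminal N (the right-hand side begins with the left-hand side itself).

B → B C: LEFT RECURSIVE (starts with B)
B → B c B: LEFT RECURSIVE (starts with B)
B → C ): starts with C
B → c ): starts with c
C → ): starts with ')'

The grammar has direct left recursion on: B.

Answer: Yes, B is left-recursive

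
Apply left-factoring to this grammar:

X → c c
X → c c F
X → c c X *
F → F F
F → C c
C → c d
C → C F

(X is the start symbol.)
Left-factoring transforms A → αβ₁ | αβ₂ into A → αA' and A' → β₁ | β₂
(α is the longest common prefix among the alternatives). Repeat until
no nonterminal has two alternatives with a common prefix.

Round 1: X has alternatives sharing prefix 'c c'. Introduce X': X → c c X'
  Add: X' → ε
  Add: X' → F
  Add: X' → X *

No remaining common prefixes — done.

Resulting grammar:
X → c c X'
X' → ε
X' → F
X' → X *
F → F F
F → C c
C → c d
C → C F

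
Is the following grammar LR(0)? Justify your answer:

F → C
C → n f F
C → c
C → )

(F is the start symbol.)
Yes, the grammar is LR(0)

A grammar is LR(0) if no state in the canonical LR(0) collection has:
  - both a shift item (dot before a terminal) and a complete item (shift-reduce conflict), or
  - two or more complete items (reduce-reduce conflict; the accept item [F' → F .] counts as a complete item here).

Augment with F' → F and build the canonical LR(0) collection (I0 = CLOSURE({[F' → . F]}), then GOTO on every symbol after a dot until no new states appear). It has 8 states:
  I0: { [C → . )], [C → . c], [C → . n f F], [F → . C], [F' → . F] }  — shift
  I1: { [C → ) .] }  — reduce
  I2: { [F → C .] }  — reduce
  I3: { [F' → F .] }  — accept
  I4: { [C → c .] }  — reduce
  I5: { [C → n . f F] }  — shift
  I6: { [C → . )], [C → . c], [C → . n f F], [C → n f . F], [F → . C] }  — shift
  I7: { [C → n f F .] }  — reduce

Every state is either a pure shift/goto state or contains exactly one complete item and nothing to shift — no conflicts. The grammar is LR(0).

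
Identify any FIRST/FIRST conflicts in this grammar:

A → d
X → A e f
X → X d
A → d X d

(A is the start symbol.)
FIRST sets of the non-terminals at (or reachable through a nullable prefix from) the front of some alternative:
  FIRST(A) = { 'd' }
  FIRST(X) = { 'd' }

Productions for A:
  A → d: FIRST = { 'd' }
  A → d X d: FIRST = { 'd' }
Productions for X:
  X → A e f: FIRST = { 'd' }
  X → X d: FIRST = { 'd' }

Conflict for A: A → d and A → d X d
  Overlap: { 'd' }
Conflict for X: X → A e f and X → X d
  Overlap: { 'd' }

Answer: Yes. A → d / A → d X d on { 'd' }; X → A e f / X → X d on { 'd' }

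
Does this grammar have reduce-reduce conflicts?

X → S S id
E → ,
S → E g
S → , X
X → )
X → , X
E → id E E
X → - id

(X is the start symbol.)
A reduce-reduce conflict occurs when an LR(0) state has two complete items [A → α .] and [B → β .] — both call for a reduction, and with no lookahead the parser cannot choose between them.

Augment with X' → X and build the canonical LR(0) collection (I0 = CLOSURE({[X' → . X]}), then GOTO on every symbol after a dot until no new states appear). It has 18 states:
  I0: { [E → . ,], [E → . id E E], [S → . , X], [S → . E g], [X → . )], [X → . , X], [X → . - id], [X → . S S id], [X' → . X] }  — shift
  I1: { [X → ) .] }  — reduce
  I2: { [E → , .], [E → . ,], [E → . id E E], [S → , . X], [S → . , X], [S → . E g], [X → , . X], [X → . )], [X → . , X], [X → . - id], [X → . S S id] }  — shift, reduce
  I3: { [X → - . id] }  — shift
  I4: { [S → E . g] }  — shift
  I5: { [E → . ,], [E → . id E E], [S → . , X], [S → . E g], [X → S . S id] }  — shift
  I6: { [X' → X .] }  — accept
  I7: { [E → . ,], [E → . id E E], [E → id . E E] }  — shift
  I8: { [E → , .] }  — reduce
  I9: { [E → . ,], [E → . id E E], [E → id E . E] }  — shift
  I10: { [E → id E E .] }  — reduce
  I11: { [E → , .], [E → . ,], [E → . id E E], [S → , . X], [S → . , X], [S → . E g], [X → . )], [X → . , X], [X → . - id], [X → . S S id] }  — shift, reduce
  I12: { [X → S S . id] }  — shift
  I13: { [X → S S id .] }  — reduce
  I14: { [S → , X .] }  — reduce
  I15: { [S → E g .] }  — reduce
  I16: { [X → - id .] }  — reduce
  I17: { [S → , X .], [X → , X .] }  — 2 reduces

I17 contains complete items [S → , X .], [X → , X .] — reduce-reduce conflict.

Answer: Yes — I17: [S → , X .] vs [X → , X .]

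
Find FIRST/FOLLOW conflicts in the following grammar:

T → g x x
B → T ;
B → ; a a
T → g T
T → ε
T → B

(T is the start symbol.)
A FIRST/FOLLOW conflict occurs when a non-terminal N has a nullable alternative N → β (β ⇒* ε) and another alternative N → α with FIRST(α) ∩ FOLLOW(N) ≠ ∅: on such a lookahead the parser cannot decide between expanding α and letting N vanish via β.

Nullable non-terminals: T.
FIRST sets used below: FIRST(B) = { ';', 'g' }

T: nullable alternative(s) T → ε; FOLLOW(T) = { $, ';' }
  T → g x x: FIRST \ {ε} = { 'g' } — disjoint from FOLLOW(T)
  T → g T: FIRST \ {ε} = { 'g' } — disjoint from FOLLOW(T)
  T → ε: FIRST \ {ε} = { } — this is the only nullable alternative, skip
  T → B: FIRST \ {ε} = { ';', 'g' } — overlaps FOLLOW(T) on { ';' }: CONFLICT

B has no nullable alternative, so no FIRST/FOLLOW check is needed there.

So the grammar has 1 FIRST/FOLLOW conflict (marked CONFLICT above).

Answer: Yes. T → B with FOLLOW(T) on { ';' }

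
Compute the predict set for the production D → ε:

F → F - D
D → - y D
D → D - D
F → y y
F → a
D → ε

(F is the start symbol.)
PREDICT(D → ε) = (FIRST(RHS) \ {ε}) ∪ (FOLLOW(D) if ε ∈ FIRST(RHS), i.e. RHS ⇒* ε)
The right-hand side is ε (FIRST(ε) = { ε }), so the predict set is FOLLOW(D) = { $, '-' }
PREDICT(D → ε) = { $, '-' }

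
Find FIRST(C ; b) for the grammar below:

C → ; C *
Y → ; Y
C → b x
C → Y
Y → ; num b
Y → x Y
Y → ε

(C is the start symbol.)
{ ';', 'b', 'x' }

FIRST sets of the non-terminals involved (from the grammar, by fixed-point iteration):
  FIRST(C) = { ';', 'b', 'x', ε }

To compute FIRST(C ; b), process the symbols left to right:
Symbol C is a non-terminal. Add FIRST(C) \ {ε} = { ';', 'b', 'x' }
C is nullable (ε ∈ FIRST(C)), continue to the next symbol.
Symbol ; is a terminal. Add ';' and stop.
FIRST(C ; b) = { ';', 'b', 'x' }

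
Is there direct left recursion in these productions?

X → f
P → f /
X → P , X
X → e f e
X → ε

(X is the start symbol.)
No direct left recursion

Direct left recursion occurs when N → N α for some non-terminal N (the right-hand side begins with the left-hand side itself).

X → f: starts with f
P → f /: starts with f
X → P , X: starts with P
X → e f e: starts with e
X → ε: starts with ε

No direct left recursion found.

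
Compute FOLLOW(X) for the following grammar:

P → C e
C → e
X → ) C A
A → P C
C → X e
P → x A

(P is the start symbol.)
{ 'e' }

In C → X e: X is followed by e, add FIRST(e) \ {ε} = { 'e' }

Taking the union: FOLLOW(X) = { 'e' }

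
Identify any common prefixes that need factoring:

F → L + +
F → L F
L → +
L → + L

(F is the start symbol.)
Yes, F has productions with common prefix 'L'; L has productions with common prefix '+'

Left-factoring is needed when two productions for the same non-terminal
share a common prefix on the right-hand side.

Productions for F:
  F → L + +
  F → L F
Productions for L:
  L → +
  L → + L

Found common prefix 'L' in productions for F
Found common prefix '+' in productions for L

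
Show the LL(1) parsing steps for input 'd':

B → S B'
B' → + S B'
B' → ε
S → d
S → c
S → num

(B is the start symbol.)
LL(1) parsing maintains a stack (initially the start symbol over $) and the input. At each step: if the stack top is a terminal, match it against the current input token; if it is a non-terminal N, replace it with the RHS of M[N, lookahead] (the unique production whose predict set contains the lookahead).

Stack is shown with the top on the left.

Stack   Input  Action
---------------------
B $     d $    output B → S B'
S B' $  d $    output S → d
d B' $  d $    match 'd'
B' $    $      output B' → ε
$       $      accept

The string is accepted.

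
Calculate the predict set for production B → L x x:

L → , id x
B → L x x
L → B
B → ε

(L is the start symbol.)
{ ',', 'x' }

PREDICT(B → L x x) = (FIRST(RHS) \ {ε}) ∪ (FOLLOW(B) if ε ∈ FIRST(RHS), i.e. RHS ⇒* ε)
FIRST(L) = { ',', 'x', ε }
FIRST(L x x) = { ',', 'x' }
ε ∉ FIRST(L x x), so FOLLOW(B) is not added.
PREDICT(B → L x x) = { ',', 'x' }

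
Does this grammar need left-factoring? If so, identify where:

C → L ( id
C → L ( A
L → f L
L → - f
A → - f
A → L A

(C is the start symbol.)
Left-factoring is needed when two productions for the same non-terminal
share a common prefix on the right-hand side.

Productions for C:
  C → L ( id
  C → L ( A
Productions for L:
  L → f L
  L → - f
Productions for A:
  A → - f
  A → L A

Found common prefix 'L (' in productions for C

Answer: Yes, C has productions with common prefix 'L ('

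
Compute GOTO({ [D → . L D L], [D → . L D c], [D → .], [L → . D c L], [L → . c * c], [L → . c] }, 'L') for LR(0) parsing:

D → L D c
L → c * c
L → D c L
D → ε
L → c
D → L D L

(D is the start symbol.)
{ [D → . L D L], [D → . L D c], [D → .], [D → L . D L], [D → L . D c], [L → . D c L], [L → . c * c], [L → . c] }

GOTO(I, 'L') = CLOSURE({ [A → αX.β] : [A → α.Xβ] ∈ I, X = 'L' })

Items with dot before 'L', with the dot advanced:
  [D → . L D L] → [D → L . D L]
  [D → . L D c] → [D → L . D c]
Closure of the advanced items:
  [D → L . D L] has the dot before D: add [D → . L D c], [D → .], [D → . L D L]
  [D → . L D c] has the dot before L: add [L → . c * c], [L → . D c L], [L → . c]

GOTO = { [D → . L D L], [D → . L D c], [D → .], [D → L . D L], [D → L . D c], [L → . D c L], [L → . c * c], [L → . c] }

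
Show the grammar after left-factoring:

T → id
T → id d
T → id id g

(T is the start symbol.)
Left-factoring transforms A → αβ₁ | αβ₂ into A → αA' and A' → β₁ | β₂
(α is the longest common prefix among the alternatives). Repeat until
no nonterminal has two alternatives with a common prefix.

Round 1: T has alternatives sharing prefix 'id'. Introduce T': T → id T'
  Add: T' → ε
  Add: T' → d
  Add: T' → id g

No remaining common prefixes — done.

Resulting grammar:
T → id T'
T' → ε
T' → d
T' → id g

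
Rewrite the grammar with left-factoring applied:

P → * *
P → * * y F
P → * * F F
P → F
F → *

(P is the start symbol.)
Left-factoring transforms A → αβ₁ | αβ₂ into A → αA' and A' → β₁ | β₂
(α is the longest common prefix among the alternatives). Repeat until
no nonterminal has two alternatives with a common prefix.

Round 1: P has alternatives sharing prefix '* *'. Introduce P': P → * * P'
  Add: P' → ε
  Add: P' → y F
  Add: P' → F F

No remaining common prefixes — done.

Resulting grammar:
P → * * P'
P' → ε
P' → y F
P' → F F
P → F
F → *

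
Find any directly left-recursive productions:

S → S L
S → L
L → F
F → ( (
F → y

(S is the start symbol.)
Yes, S is left-recursive

Direct left recursion occurs when N → N α for some non-terminal N (the right-hand side begins with the left-hand side itself).

S → S L: LEFT RECURSIVE (starts with S)
S → L: starts with L
L → F: starts with F
F → ( (: starts with '('
F → y: starts with y

The grammar has direct left recursion on: S.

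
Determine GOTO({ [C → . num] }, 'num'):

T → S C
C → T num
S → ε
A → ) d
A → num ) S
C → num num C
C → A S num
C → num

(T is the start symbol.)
GOTO(I, 'num') = CLOSURE({ [A → αX.β] : [A → α.Xβ] ∈ I, X = 'num' })

Items with dot before 'num', with the dot advanced:
  [C → . num] → [C → num .]
Closure adds nothing (no advanced item has the dot before a non-terminal).

GOTO = { [C → num .] }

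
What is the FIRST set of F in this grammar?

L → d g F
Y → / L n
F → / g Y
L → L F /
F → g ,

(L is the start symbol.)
To compute FIRST(F), examine every production with F on the left-hand side, reading each right-hand side left to right until a non-nullable symbol is reached.

From F → / g Y:
  - '/' is a terminal: add '/' and stop
From F → g ,:
  - g is a terminal: add 'g' and stop

Collecting: FIRST(F) = { '/', 'g' }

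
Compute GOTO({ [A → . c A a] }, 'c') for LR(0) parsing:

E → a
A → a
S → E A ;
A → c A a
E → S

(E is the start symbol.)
{ [A → . a], [A → . c A a], [A → c . A a] }

GOTO(I, 'c') = CLOSURE({ [A → αX.β] : [A → α.Xβ] ∈ I, X = 'c' })

Items with dot before 'c', with the dot advanced:
  [A → . c A a] → [A → c . A a]
Closure of the advanced items:
  [A → c . A a] has the dot before A: add [A → . a], [A → . c A a]

GOTO = { [A → . a], [A → . c A a], [A → c . A a] }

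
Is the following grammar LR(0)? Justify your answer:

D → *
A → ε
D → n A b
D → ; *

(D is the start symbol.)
A grammar is LR(0) if no state in the canonical LR(0) collection has:
  - both a shift item (dot before a terminal) and a complete item (shift-reduce conflict), or
  - two or more complete items (reduce-reduce conflict; the accept item [D' → D .] counts as a complete item here).

Augment with D' → D and build the canonical LR(0) collection (I0 = CLOSURE({[D' → . D]}), then GOTO on every symbol after a dot until no new states appear). It has 8 states:
  I0: { [D → . *], [D → . ; *], [D → . n A b], [D' → . D] }  — shift
  I1: { [D → * .] }  — reduce
  I2: { [D → ; . *] }  — shift
  I3: { [D' → D .] }  — accept
  I4: { [A → .], [D → n . A b] }  — reduce
  I5: { [D → n A . b] }  — shift
  I6: { [D → n A b .] }  — reduce
  I7: { [D → ; * .] }  — reduce

Every state is either a pure shift/goto state or contains exactly one complete item and nothing to shift — no conflicts. The grammar is LR(0).

Answer: Yes, the grammar is LR(0)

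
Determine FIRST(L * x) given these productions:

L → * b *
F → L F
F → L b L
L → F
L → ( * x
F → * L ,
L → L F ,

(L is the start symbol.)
FIRST sets of the non-terminals involved (from the grammar, by fixed-point iteration):
  FIRST(L) = { '(', '*' }

To compute FIRST(L * x), process the symbols left to right:
Symbol L is a non-terminal. Add FIRST(L) \ {ε} = { '(', '*' }
L is not nullable (ε ∉ FIRST(L)), so stop here.
FIRST(L * x) = { '(', '*' }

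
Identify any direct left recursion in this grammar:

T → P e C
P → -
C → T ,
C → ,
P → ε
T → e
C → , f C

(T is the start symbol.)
T → P e C: starts with P
P → -: starts with '-'
C → T ,: starts with T
C → ,: starts with ','
P → ε: starts with ε
T → e: starts with e
C → , f C: starts with ','

No direct left recursion found.

Answer: No direct left recursion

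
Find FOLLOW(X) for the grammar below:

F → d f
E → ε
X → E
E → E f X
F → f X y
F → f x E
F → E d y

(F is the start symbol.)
{ $, 'd', 'f', 'y' }

To compute FOLLOW(X), find every occurrence of X on a right-hand side N → α X β: add FIRST(β) \ {ε}, and if β is empty or nullable also add FOLLOW(N). Iterate to a fixed point.

In E → E f X: X is at the end, add FOLLOW(E)
In F → f X y: X is followed by y, add FIRST(y) \ {ε} = { 'y' }

The FOLLOW sets referred to above (computed the same way, to a fixed point):
  FOLLOW(E) = { $, 'd', 'f', 'y' }

Taking the union: FOLLOW(X) = { $, 'd', 'f', 'y' }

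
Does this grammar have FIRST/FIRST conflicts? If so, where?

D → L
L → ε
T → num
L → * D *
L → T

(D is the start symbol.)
A FIRST/FIRST conflict occurs when two productions N → α and N → β for the same non-terminal have FIRST(α) ∩ FIRST(β) ≠ ∅ (with ε ∈ FIRST of a nullable right-hand side, so two nullable alternatives also conflict).

FIRST sets of the non-terminals at (or reachable through a nullable prefix from) the front of some alternative:
  FIRST(T) = { 'num' }

Productions for L:
  L → ε: FIRST = { ε }
  L → * D *: FIRST = { '*' }
  L → T: FIRST = { 'num' }
D, T have only one production, so no FIRST/FIRST conflict is possible there.

All alternatives of each non-terminal have pairwise disjoint FIRST sets.

Answer: No FIRST/FIRST conflicts.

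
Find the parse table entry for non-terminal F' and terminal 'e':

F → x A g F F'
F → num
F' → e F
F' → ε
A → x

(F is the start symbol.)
To find M[F', 'e'], we find productions for F' where 'e' is in the predict set (PREDICT(N → α) = (FIRST(α) \ {ε}) ∪ (FOLLOW(N) if α ⇒* ε)).

Relevant sets:
  FOLLOW(F') = { $, 'e' }

F' → e F: PREDICT = { 'e' }
  'e' is in predict set, so this production goes in M[F', 'e']
F' → ε: PREDICT = { $, 'e' }
  'e' is in predict set, so this production goes in M[F', 'e']

M[F', 'e'] = F' → e F, F' → ε  (a multiply-defined cell — the grammar is not LL(1))

Answer: F' → e F, F' → ε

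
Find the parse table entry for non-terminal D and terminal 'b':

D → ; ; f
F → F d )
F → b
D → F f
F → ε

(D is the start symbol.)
To find M[D, 'b'], we find productions for D where 'b' is in the predict set (PREDICT(N → α) = (FIRST(α) \ {ε}) ∪ (FOLLOW(N) if α ⇒* ε)).

Relevant sets:
  FIRST(F) = { 'b', 'd', ε }

D → ; ; f: PREDICT = { ';' }
D → F f: PREDICT = { 'b', 'd', 'f' }
  'b' is in predict set, so this production goes in M[D, 'b']

M[D, 'b'] = D → F f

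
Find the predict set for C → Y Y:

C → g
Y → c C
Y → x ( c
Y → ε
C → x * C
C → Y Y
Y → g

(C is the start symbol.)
PREDICT(C → Y Y) = (FIRST(RHS) \ {ε}) ∪ (FOLLOW(C) if ε ∈ FIRST(RHS), i.e. RHS ⇒* ε)
FIRST(Y) = { 'c', 'g', 'x', ε }
FIRST(Y Y) = { 'c', 'g', 'x', ε }
ε ∈ FIRST(Y Y) (the right-hand side is nullable), so add FOLLOW(C) = { $, 'c', 'g', 'x' }
PREDICT(C → Y Y) = { $, 'c', 'g', 'x' }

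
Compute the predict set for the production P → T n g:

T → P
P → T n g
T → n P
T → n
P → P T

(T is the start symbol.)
{ 'n' }

PREDICT(P → T n g) = (FIRST(RHS) \ {ε}) ∪ (FOLLOW(P) if ε ∈ FIRST(RHS), i.e. RHS ⇒* ε)
FIRST(T) = { 'n' }
FIRST(T n g) = { 'n' }
ε ∉ FIRST(T n g), so FOLLOW(P) is not added.
PREDICT(P → T n g) = { 'n' }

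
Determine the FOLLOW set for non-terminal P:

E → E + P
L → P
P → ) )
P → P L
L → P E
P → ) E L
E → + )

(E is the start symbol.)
{ $, ')', '+' }

To compute FOLLOW(P), find every occurrence of P on a right-hand side N → α P β: add FIRST(β) \ {ε}, and if β is empty or nullable also add FOLLOW(N). Iterate to a fixed point.

In E → E + P: P is at the end, add FOLLOW(E)
In L → P: P is at the end, add FOLLOW(L)
In P → P L: P is followed by L, add FIRST(L) \ {ε} = { ')' }
In L → P E: P is followed by E, add FIRST(E) \ {ε} = { '+' }

The FOLLOW sets referred to above (computed the same way, to a fixed point):
  FOLLOW(E) = { $, ')', '+' }
  FOLLOW(L) = { $, ')', '+' }

Taking the union: FOLLOW(P) = { $, ')', '+' }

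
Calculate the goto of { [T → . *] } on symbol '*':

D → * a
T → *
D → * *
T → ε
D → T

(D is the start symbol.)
{ [T → * .] }

GOTO(I, '*') = CLOSURE({ [A → αX.β] : [A → α.Xβ] ∈ I, X = '*' })

Items with dot before '*', with the dot advanced:
  [T → . *] → [T → * .]
Closure adds nothing (no advanced item has the dot before a non-terminal).

GOTO = { [T → * .] }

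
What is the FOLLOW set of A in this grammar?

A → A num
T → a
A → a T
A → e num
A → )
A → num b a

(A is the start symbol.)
To compute FOLLOW(A), find every occurrence of A on a right-hand side N → α A β: add FIRST(β) \ {ε}, and if β is empty or nullable also add FOLLOW(N). Iterate to a fixed point.

A is the start symbol, so $ ∈ FOLLOW(A).
In A → A num: A is followed by num, add FIRST(num) \ {ε} = { 'num' }

Taking the union: FOLLOW(A) = { $, 'num' }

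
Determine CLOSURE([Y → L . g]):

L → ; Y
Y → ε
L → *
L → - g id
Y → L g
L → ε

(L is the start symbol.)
{ [Y → L . g] }

To compute CLOSURE, for each item [A → α.Bβ] where B is a non-terminal, add [B → .γ] for all productions B → γ; repeat for the newly added items until nothing changes.

Start with: [Y → L . g]
The dot precedes the terminal g, so nothing is added.

CLOSURE = { [Y → L . g] }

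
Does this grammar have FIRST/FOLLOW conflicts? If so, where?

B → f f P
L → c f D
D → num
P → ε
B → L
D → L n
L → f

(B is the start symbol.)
A FIRST/FOLLOW conflict occurs when a non-terminal N has a nullable alternative N → β (β ⇒* ε) and another alternative N → α with FIRST(α) ∩ FOLLOW(N) ≠ ∅: on such a lookahead the parser cannot decide between expanding α and letting N vanish via β.

Nullable non-terminals: P.
P has a nullable alternative but only one production, so nothing to check.

B, D, L have no nullable alternative, so no FIRST/FOLLOW check is needed there.

No FIRST/FOLLOW conflicts found.

Answer: No FIRST/FOLLOW conflicts.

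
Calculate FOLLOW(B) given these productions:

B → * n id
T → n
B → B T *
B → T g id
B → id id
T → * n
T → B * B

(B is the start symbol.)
B is the start symbol, so $ ∈ FOLLOW(B).
In B → B T *: B is followed by T '*', add FIRST(T '*') \ {ε} = { '*', 'id', 'n' }
In T → B * B: B is followed by '*' B, add FIRST('*' B) \ {ε} = { '*' }
In T → B * B: B is at the end, add FOLLOW(T)

The FOLLOW sets referred to above (computed the same way, to a fixed point):
  FOLLOW(T) = { '*', 'g' }

Taking the union: FOLLOW(B) = { $, '*', 'g', 'id', 'n' }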